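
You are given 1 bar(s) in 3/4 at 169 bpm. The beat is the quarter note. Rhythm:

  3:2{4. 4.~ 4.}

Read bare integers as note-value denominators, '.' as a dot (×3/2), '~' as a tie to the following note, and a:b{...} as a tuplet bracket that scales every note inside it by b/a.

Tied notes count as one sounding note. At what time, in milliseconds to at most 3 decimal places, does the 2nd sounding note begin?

1. 0.0ms @ 0 + 355.03ms (1)
2. 355.03ms @ 1 + 710.059ms (2)

note 2 onset = 1b = 355.03ms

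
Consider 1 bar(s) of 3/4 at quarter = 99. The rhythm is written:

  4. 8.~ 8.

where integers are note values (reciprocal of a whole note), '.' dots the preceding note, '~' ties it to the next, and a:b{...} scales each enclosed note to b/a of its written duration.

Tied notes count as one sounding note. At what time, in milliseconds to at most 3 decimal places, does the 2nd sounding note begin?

1. 0.0ms @ 0 + 909.091ms (3/2)
2. 909.091ms @ 3/2 + 909.091ms (3/2)

note 2 onset = 3/2b = 909.091ms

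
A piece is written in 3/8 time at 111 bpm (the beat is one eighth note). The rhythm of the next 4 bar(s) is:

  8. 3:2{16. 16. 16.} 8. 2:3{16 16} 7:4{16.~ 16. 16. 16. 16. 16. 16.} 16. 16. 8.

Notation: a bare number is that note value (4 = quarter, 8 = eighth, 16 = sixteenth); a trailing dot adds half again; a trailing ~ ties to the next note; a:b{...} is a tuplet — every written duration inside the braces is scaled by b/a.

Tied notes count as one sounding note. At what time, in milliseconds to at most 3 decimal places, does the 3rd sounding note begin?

1. 0.0ms @ 0 + 810.811ms (3/2)
2. 810.811ms @ 3/2 + 270.27ms (1/2)
3. 1081.081ms @ 2 + 270.27ms (1/2)
4. 1351.351ms @ 5/2 + 270.27ms (1/2)
5. 1621.622ms @ 3 + 810.811ms (3/2)
6. 2432.432ms @ 9/2 + 405.405ms (3/4)
7. 2837.838ms @ 21/4 + 405.405ms (3/4)
8. 3243.243ms @ 6 + 463.32ms (6/7)
9. 3706.564ms @ 48/7 + 231.66ms (3/7)
10. 3938.224ms @ 51/7 + 231.66ms (3/7)
11. 4169.884ms @ 54/7 + 231.66ms (3/7)
12. 4401.544ms @ 57/7 + 231.66ms (3/7)
13. 4633.205ms @ 60/7 + 231.66ms (3/7)
14. 4864.865ms @ 9 + 405.405ms (3/4)
15. 5270.27ms @ 39/4 + 405.405ms (3/4)
16. 5675.676ms @ 21/2 + 810.811ms (3/2)

note 3 onset = 2b = 1081.081ms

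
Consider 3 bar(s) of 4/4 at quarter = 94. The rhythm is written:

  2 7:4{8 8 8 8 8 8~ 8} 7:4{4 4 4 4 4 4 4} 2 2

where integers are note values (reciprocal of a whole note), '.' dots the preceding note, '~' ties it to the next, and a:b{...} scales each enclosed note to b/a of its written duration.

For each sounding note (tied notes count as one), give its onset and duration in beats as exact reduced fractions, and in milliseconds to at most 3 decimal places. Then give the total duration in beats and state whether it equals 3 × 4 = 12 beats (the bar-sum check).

1) 0.0ms=0b +1276.596ms=2b
2) 1276.596ms=2b +182.371ms=2/7b
3) 1458.967ms=16/7b +182.371ms=2/7b
4) 1641.337ms=18/7b +182.371ms=2/7b
5) 1823.708ms=20/7b +182.371ms=2/7b
6) 2006.079ms=22/7b +182.371ms=2/7b
7) 2188.45ms=24/7b +364.742ms=4/7b
8) 2553.191ms=4b +364.742ms=4/7b
9) 2917.933ms=32/7b +364.742ms=4/7b
10) 3282.675ms=36/7b +364.742ms=4/7b
11) 3647.416ms=40/7b +364.742ms=4/7b
12) 4012.158ms=44/7b +364.742ms=4/7b
13) 4376.9ms=48/7b +364.742ms=4/7b
14) 4741.641ms=52/7b +364.742ms=4/7b
15) 5106.383ms=8b +1276.596ms=2b
16) 6382.979ms=10b +1276.596ms=2b
Σ=12b of 12 (94bpm 4/4) — PASS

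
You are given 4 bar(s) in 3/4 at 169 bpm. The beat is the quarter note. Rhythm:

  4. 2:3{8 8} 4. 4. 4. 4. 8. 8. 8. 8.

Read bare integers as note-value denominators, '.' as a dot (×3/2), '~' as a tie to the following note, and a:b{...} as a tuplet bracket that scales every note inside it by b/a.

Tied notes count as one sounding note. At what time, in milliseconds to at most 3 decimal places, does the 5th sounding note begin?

note 5 onset = 9/2b = 1597.633ms

1. 0.0ms @ 0 + 532.544ms (3/2)
2. 532.544ms @ 3/2 + 266.272ms (3/4)
3. 798.817ms @ 9/4 + 266.272ms (3/4)
4. 1065.089ms @ 3 + 532.544ms (3/2)
5. 1597.633ms @ 9/2 + 532.544ms (3/2)
6. 2130.178ms @ 6 + 532.544ms (3/2)
7. 2662.722ms @ 15/2 + 532.544ms (3/2)
8. 3195.266ms @ 9 + 266.272ms (3/4)
9. 3461.538ms @ 39/4 + 266.272ms (3/4)
10. 3727.811ms @ 21/2 + 266.272ms (3/4)
11. 3994.083ms @ 45/4 + 266.272ms (3/4)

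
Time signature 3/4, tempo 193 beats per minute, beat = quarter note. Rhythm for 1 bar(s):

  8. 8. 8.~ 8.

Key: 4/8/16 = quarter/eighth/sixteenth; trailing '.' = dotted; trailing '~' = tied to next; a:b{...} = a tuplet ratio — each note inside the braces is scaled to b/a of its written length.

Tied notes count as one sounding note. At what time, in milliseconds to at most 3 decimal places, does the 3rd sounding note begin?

note 3 onset = 3/2b = 466.321ms

1. 0.0ms @ 0 + 233.161ms (3/4)
2. 233.161ms @ 3/4 + 233.161ms (3/4)
3. 466.321ms @ 3/2 + 466.321ms (3/2)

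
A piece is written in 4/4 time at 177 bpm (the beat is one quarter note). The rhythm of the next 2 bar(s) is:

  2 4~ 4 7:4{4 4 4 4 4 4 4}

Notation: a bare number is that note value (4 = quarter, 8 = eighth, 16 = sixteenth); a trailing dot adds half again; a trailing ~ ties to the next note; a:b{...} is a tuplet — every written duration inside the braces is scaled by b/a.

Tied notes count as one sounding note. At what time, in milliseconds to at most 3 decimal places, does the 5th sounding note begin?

1. 0.0ms @ 0 + 677.966ms (2)
2. 677.966ms @ 2 + 677.966ms (2)
3. 1355.932ms @ 4 + 193.705ms (4/7)
4. 1549.637ms @ 32/7 + 193.705ms (4/7)
5. 1743.341ms @ 36/7 + 193.705ms (4/7)
6. 1937.046ms @ 40/7 + 193.705ms (4/7)
7. 2130.751ms @ 44/7 + 193.705ms (4/7)
8. 2324.455ms @ 48/7 + 193.705ms (4/7)
9. 2518.16ms @ 52/7 + 193.705ms (4/7)

note 5 onset = 36/7b = 1743.341ms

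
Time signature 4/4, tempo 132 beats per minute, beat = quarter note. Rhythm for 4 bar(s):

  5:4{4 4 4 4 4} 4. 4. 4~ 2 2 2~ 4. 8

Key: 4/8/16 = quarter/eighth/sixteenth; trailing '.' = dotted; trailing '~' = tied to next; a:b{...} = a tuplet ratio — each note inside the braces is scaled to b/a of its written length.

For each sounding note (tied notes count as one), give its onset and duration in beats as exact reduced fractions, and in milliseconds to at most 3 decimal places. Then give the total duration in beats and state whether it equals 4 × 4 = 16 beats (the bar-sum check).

1) 0.0ms=0b +363.636ms=4/5b
2) 363.636ms=4/5b +363.636ms=4/5b
3) 727.273ms=8/5b +363.636ms=4/5b
4) 1090.909ms=12/5b +363.636ms=4/5b
5) 1454.545ms=16/5b +363.636ms=4/5b
6) 1818.182ms=4b +681.818ms=3/2b
7) 2500.0ms=11/2b +681.818ms=3/2b
8) 3181.818ms=7b +1363.636ms=3b
9) 4545.455ms=10b +909.091ms=2b
10) 5454.545ms=12b +1590.909ms=7/2b
11) 7045.455ms=31/2b +227.273ms=1/2b
Σ=16b of 16 (132bpm 4/4) — PASS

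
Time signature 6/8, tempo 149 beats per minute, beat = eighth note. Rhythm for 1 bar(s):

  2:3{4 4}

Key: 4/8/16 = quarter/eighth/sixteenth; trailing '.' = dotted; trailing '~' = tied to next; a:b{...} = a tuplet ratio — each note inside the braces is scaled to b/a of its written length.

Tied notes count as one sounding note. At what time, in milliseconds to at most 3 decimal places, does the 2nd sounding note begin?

1. 0.0ms @ 0 + 1208.054ms (3)
2. 1208.054ms @ 3 + 1208.054ms (3)

note 2 onset = 3b = 1208.054ms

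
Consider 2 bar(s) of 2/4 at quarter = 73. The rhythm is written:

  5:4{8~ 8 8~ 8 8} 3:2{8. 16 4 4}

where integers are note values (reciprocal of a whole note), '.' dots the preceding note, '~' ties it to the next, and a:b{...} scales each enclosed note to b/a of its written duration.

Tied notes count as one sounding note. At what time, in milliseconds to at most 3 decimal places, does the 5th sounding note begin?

1. 0.0ms @ 0 + 657.534ms (4/5)
2. 657.534ms @ 4/5 + 657.534ms (4/5)
3. 1315.068ms @ 8/5 + 328.767ms (2/5)
4. 1643.836ms @ 2 + 410.959ms (1/2)
5. 2054.795ms @ 5/2 + 136.986ms (1/6)
6. 2191.781ms @ 8/3 + 547.945ms (2/3)
7. 2739.726ms @ 10/3 + 547.945ms (2/3)

note 5 onset = 5/2b = 2054.795ms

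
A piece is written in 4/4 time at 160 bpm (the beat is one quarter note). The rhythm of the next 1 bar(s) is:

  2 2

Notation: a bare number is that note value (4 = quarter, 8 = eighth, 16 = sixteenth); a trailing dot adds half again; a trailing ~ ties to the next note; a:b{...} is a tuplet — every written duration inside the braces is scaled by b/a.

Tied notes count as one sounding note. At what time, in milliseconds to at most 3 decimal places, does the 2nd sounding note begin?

1. 0.0ms @ 0 + 750.0ms (2)
2. 750.0ms @ 2 + 750.0ms (2)

note 2 onset = 2b = 750.0ms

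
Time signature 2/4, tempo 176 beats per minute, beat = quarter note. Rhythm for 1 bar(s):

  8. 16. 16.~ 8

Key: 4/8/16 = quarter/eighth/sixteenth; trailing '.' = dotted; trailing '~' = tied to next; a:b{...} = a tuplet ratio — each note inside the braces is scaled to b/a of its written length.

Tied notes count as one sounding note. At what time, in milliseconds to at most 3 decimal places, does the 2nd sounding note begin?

1. 0.0ms @ 0 + 255.682ms (3/4)
2. 255.682ms @ 3/4 + 127.841ms (3/8)
3. 383.523ms @ 9/8 + 298.295ms (7/8)

note 2 onset = 3/4b = 255.682ms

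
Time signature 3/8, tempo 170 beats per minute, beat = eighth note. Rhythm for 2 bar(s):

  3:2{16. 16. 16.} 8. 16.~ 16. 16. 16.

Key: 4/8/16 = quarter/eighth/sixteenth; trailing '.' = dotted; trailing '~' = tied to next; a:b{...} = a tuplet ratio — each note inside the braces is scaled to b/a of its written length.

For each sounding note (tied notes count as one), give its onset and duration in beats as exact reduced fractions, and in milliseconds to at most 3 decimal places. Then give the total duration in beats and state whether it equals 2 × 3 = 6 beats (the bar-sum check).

1) 0.0ms=0b +176.471ms=1/2b
2) 176.471ms=1/2b +176.471ms=1/2b
3) 352.941ms=1b +176.471ms=1/2b
4) 529.412ms=3/2b +529.412ms=3/2b
5) 1058.824ms=3b +529.412ms=3/2b
6) 1588.235ms=9/2b +264.706ms=3/4b
7) 1852.941ms=21/4b +264.706ms=3/4b
Σ=6b of 6 (170bpm 3/8) — PASS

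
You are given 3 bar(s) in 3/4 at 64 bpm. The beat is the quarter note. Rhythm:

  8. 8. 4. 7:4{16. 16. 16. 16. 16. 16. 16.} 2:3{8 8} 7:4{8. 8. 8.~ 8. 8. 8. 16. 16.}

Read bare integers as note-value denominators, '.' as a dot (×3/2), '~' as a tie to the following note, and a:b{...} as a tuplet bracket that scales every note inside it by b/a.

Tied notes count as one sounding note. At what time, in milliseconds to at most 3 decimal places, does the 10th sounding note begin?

note 10 onset = 30/7b = 4017.857ms

1. 0.0ms @ 0 + 703.125ms (3/4)
2. 703.125ms @ 3/4 + 703.125ms (3/4)
3. 1406.25ms @ 3/2 + 1406.25ms (3/2)
4. 2812.5ms @ 3 + 200.893ms (3/14)
5. 3013.393ms @ 45/14 + 200.893ms (3/14)
6. 3214.286ms @ 24/7 + 200.893ms (3/14)
7. 3415.179ms @ 51/14 + 200.893ms (3/14)
8. 3616.071ms @ 27/7 + 200.893ms (3/14)
9. 3816.964ms @ 57/14 + 200.893ms (3/14)
10. 4017.857ms @ 30/7 + 200.893ms (3/14)
11. 4218.75ms @ 9/2 + 703.125ms (3/4)
12. 4921.875ms @ 21/4 + 703.125ms (3/4)
13. 5625.0ms @ 6 + 401.786ms (3/7)
14. 6026.786ms @ 45/7 + 401.786ms (3/7)
15. 6428.571ms @ 48/7 + 803.571ms (6/7)
16. 7232.143ms @ 54/7 + 401.786ms (3/7)
17. 7633.929ms @ 57/7 + 401.786ms (3/7)
18. 8035.714ms @ 60/7 + 200.893ms (3/14)
19. 8236.607ms @ 123/14 + 200.893ms (3/14)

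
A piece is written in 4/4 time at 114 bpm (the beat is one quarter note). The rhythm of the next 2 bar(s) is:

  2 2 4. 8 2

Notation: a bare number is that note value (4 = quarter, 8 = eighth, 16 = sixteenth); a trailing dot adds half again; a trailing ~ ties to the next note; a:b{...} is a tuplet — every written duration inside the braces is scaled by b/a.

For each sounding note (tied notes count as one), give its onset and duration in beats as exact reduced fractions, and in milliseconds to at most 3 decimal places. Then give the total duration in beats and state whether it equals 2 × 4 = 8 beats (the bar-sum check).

1) 0.0ms=0b +1052.632ms=2b
2) 1052.632ms=2b +1052.632ms=2b
3) 2105.263ms=4b +789.474ms=3/2b
4) 2894.737ms=11/2b +263.158ms=1/2b
5) 3157.895ms=6b +1052.632ms=2b
Σ=8b of 8 (114bpm 4/4) — PASS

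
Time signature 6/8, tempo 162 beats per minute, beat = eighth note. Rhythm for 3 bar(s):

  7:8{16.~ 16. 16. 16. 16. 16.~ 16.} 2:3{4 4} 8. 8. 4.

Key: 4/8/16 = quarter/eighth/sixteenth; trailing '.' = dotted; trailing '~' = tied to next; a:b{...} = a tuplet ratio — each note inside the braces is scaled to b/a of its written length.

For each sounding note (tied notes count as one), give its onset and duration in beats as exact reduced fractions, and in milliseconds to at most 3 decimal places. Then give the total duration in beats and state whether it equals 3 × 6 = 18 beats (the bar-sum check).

1) 0.0ms=0b +634.921ms=12/7b
2) 634.921ms=12/7b +317.46ms=6/7b
3) 952.381ms=18/7b +317.46ms=6/7b
4) 1269.841ms=24/7b +317.46ms=6/7b
5) 1587.302ms=30/7b +634.921ms=12/7b
6) 2222.222ms=6b +1111.111ms=3b
7) 3333.333ms=9b +1111.111ms=3b
8) 4444.444ms=12b +555.556ms=3/2b
9) 5000.0ms=27/2b +555.556ms=3/2b
10) 5555.556ms=15b +1111.111ms=3b
Σ=18b of 18 (162bpm 6/8) — PASS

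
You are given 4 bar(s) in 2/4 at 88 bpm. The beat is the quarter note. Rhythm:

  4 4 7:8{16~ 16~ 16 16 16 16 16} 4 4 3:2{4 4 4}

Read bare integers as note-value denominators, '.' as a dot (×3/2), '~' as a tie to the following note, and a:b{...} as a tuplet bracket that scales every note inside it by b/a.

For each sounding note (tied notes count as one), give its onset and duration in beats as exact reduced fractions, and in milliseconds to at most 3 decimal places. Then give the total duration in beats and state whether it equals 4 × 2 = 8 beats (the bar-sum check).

1) 0.0ms=0b +681.818ms=1b
2) 681.818ms=1b +681.818ms=1b
3) 1363.636ms=2b +584.416ms=6/7b
4) 1948.052ms=20/7b +194.805ms=2/7b
5) 2142.857ms=22/7b +194.805ms=2/7b
6) 2337.662ms=24/7b +194.805ms=2/7b
7) 2532.468ms=26/7b +194.805ms=2/7b
8) 2727.273ms=4b +681.818ms=1b
9) 3409.091ms=5b +681.818ms=1b
10) 4090.909ms=6b +454.545ms=2/3b
11) 4545.455ms=20/3b +454.545ms=2/3b
12) 5000.0ms=22/3b +454.545ms=2/3b
Σ=8b of 8 (88bpm 2/4) — PASS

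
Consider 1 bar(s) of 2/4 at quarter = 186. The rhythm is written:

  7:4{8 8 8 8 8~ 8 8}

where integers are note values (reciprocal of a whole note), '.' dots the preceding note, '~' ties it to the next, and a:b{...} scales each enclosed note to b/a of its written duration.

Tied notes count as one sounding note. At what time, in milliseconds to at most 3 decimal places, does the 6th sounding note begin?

1. 0.0ms @ 0 + 92.166ms (2/7)
2. 92.166ms @ 2/7 + 92.166ms (2/7)
3. 184.332ms @ 4/7 + 92.166ms (2/7)
4. 276.498ms @ 6/7 + 92.166ms (2/7)
5. 368.664ms @ 8/7 + 184.332ms (4/7)
6. 552.995ms @ 12/7 + 92.166ms (2/7)

note 6 onset = 12/7b = 552.995ms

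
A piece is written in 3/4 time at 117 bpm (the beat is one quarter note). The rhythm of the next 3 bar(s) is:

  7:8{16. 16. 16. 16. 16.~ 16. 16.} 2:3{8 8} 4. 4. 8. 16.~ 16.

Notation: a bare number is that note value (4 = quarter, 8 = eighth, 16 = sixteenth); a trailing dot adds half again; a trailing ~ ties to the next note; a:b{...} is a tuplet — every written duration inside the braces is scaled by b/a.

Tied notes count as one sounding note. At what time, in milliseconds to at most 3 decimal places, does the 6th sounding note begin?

1. 0.0ms @ 0 + 219.78ms (3/7)
2. 219.78ms @ 3/7 + 219.78ms (3/7)
3. 439.56ms @ 6/7 + 219.78ms (3/7)
4. 659.341ms @ 9/7 + 219.78ms (3/7)
5. 879.121ms @ 12/7 + 439.56ms (6/7)
6. 1318.681ms @ 18/7 + 219.78ms (3/7)
7. 1538.462ms @ 3 + 384.615ms (3/4)
8. 1923.077ms @ 15/4 + 384.615ms (3/4)
9. 2307.692ms @ 9/2 + 769.231ms (3/2)
10. 3076.923ms @ 6 + 769.231ms (3/2)
11. 3846.154ms @ 15/2 + 384.615ms (3/4)
12. 4230.769ms @ 33/4 + 384.615ms (3/4)

note 6 onset = 18/7b = 1318.681ms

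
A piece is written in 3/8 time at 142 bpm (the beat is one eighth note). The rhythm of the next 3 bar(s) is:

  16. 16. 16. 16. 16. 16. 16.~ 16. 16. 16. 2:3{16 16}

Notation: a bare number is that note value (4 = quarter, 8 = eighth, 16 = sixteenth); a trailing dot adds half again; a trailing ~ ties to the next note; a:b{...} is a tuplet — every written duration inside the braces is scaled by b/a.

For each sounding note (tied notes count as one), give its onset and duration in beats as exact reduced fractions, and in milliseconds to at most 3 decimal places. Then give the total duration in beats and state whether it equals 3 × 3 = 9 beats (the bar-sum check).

1) 0.0ms=0b +316.901ms=3/4b
2) 316.901ms=3/4b +316.901ms=3/4b
3) 633.803ms=3/2b +316.901ms=3/4b
4) 950.704ms=9/4b +316.901ms=3/4b
5) 1267.606ms=3b +316.901ms=3/4b
6) 1584.507ms=15/4b +316.901ms=3/4b
7) 1901.408ms=9/2b +633.803ms=3/2b
8) 2535.211ms=6b +316.901ms=3/4b
9) 2852.113ms=27/4b +316.901ms=3/4b
10) 3169.014ms=15/2b +316.901ms=3/4b
11) 3485.915ms=33/4b +316.901ms=3/4b
Σ=9b of 9 (142bpm 3/8) — PASS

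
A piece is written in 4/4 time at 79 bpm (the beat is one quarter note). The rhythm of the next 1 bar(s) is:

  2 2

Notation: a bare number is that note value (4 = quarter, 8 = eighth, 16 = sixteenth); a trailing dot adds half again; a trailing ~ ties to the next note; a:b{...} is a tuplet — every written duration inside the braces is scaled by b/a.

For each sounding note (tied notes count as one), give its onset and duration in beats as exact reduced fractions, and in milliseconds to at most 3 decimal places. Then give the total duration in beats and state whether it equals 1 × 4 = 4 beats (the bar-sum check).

1) 0.0ms=0b +1518.987ms=2b
2) 1518.987ms=2b +1518.987ms=2b
Σ=4b of 4 (79bpm 4/4) — PASS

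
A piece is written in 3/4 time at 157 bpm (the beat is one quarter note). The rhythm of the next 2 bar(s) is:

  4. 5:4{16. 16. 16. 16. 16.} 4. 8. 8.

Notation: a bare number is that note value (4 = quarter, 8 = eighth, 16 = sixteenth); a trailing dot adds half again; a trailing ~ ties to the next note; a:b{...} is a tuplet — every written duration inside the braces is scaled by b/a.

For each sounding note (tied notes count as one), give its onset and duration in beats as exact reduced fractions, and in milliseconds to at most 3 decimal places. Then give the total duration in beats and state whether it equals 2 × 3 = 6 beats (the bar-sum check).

1) 0.0ms=0b +573.248ms=3/2b
2) 573.248ms=3/2b +114.65ms=3/10b
3) 687.898ms=9/5b +114.65ms=3/10b
4) 802.548ms=21/10b +114.65ms=3/10b
5) 917.197ms=12/5b +114.65ms=3/10b
6) 1031.847ms=27/10b +114.65ms=3/10b
7) 1146.497ms=3b +573.248ms=3/2b
8) 1719.745ms=9/2b +286.624ms=3/4b
9) 2006.369ms=21/4b +286.624ms=3/4b
Σ=6b of 6 (157bpm 3/4) — PASS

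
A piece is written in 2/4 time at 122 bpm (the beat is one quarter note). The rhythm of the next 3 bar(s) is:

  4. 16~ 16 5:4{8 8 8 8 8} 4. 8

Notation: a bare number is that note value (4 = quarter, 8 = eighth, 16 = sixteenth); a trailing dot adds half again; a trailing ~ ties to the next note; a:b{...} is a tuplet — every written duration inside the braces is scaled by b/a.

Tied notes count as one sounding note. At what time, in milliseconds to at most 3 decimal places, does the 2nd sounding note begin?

note 2 onset = 3/2b = 737.705ms

1. 0.0ms @ 0 + 737.705ms (3/2)
2. 737.705ms @ 3/2 + 245.902ms (1/2)
3. 983.607ms @ 2 + 196.721ms (2/5)
4. 1180.328ms @ 12/5 + 196.721ms (2/5)
5. 1377.049ms @ 14/5 + 196.721ms (2/5)
6. 1573.77ms @ 16/5 + 196.721ms (2/5)
7. 1770.492ms @ 18/5 + 196.721ms (2/5)
8. 1967.213ms @ 4 + 737.705ms (3/2)
9. 2704.918ms @ 11/2 + 245.902ms (1/2)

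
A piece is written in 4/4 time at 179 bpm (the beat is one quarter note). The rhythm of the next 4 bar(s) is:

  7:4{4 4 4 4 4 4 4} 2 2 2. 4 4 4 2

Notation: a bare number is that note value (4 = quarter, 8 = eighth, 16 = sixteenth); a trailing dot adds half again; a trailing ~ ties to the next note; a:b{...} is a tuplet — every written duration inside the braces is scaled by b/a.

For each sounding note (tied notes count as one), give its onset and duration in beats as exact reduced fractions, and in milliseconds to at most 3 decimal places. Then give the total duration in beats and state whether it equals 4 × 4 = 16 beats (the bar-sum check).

1) 0.0ms=0b +191.54ms=4/7b
2) 191.54ms=4/7b +191.54ms=4/7b
3) 383.081ms=8/7b +191.54ms=4/7b
4) 574.621ms=12/7b +191.54ms=4/7b
5) 766.161ms=16/7b +191.54ms=4/7b
6) 957.702ms=20/7b +191.54ms=4/7b
7) 1149.242ms=24/7b +191.54ms=4/7b
8) 1340.782ms=4b +670.391ms=2b
9) 2011.173ms=6b +670.391ms=2b
10) 2681.564ms=8b +1005.587ms=3b
11) 3687.151ms=11b +335.196ms=1b
12) 4022.346ms=12b +335.196ms=1b
13) 4357.542ms=13b +335.196ms=1b
14) 4692.737ms=14b +670.391ms=2b
Σ=16b of 16 (179bpm 4/4) — PASS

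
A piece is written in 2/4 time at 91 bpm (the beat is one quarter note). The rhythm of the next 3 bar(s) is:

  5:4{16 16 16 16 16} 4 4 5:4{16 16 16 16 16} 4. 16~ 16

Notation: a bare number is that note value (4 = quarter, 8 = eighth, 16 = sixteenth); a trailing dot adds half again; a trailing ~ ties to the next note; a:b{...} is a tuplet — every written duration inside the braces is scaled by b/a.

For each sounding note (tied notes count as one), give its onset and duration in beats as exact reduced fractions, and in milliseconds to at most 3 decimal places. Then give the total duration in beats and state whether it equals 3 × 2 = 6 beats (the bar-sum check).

1) 0.0ms=0b +131.868ms=1/5b
2) 131.868ms=1/5b +131.868ms=1/5b
3) 263.736ms=2/5b +131.868ms=1/5b
4) 395.604ms=3/5b +131.868ms=1/5b
5) 527.473ms=4/5b +131.868ms=1/5b
6) 659.341ms=1b +659.341ms=1b
7) 1318.681ms=2b +659.341ms=1b
8) 1978.022ms=3b +131.868ms=1/5b
9) 2109.89ms=16/5b +131.868ms=1/5b
10) 2241.758ms=17/5b +131.868ms=1/5b
11) 2373.626ms=18/5b +131.868ms=1/5b
12) 2505.495ms=19/5b +131.868ms=1/5b
13) 2637.363ms=4b +989.011ms=3/2b
14) 3626.374ms=11/2b +329.67ms=1/2b
Σ=6b of 6 (91bpm 2/4) — PASS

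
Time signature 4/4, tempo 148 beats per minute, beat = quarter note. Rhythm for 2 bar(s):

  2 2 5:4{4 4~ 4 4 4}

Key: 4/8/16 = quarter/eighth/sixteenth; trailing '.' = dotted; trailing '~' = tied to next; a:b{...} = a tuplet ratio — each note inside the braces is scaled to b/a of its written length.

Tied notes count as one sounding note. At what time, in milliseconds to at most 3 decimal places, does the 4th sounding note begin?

note 4 onset = 24/5b = 1945.946ms

1. 0.0ms @ 0 + 810.811ms (2)
2. 810.811ms @ 2 + 810.811ms (2)
3. 1621.622ms @ 4 + 324.324ms (4/5)
4. 1945.946ms @ 24/5 + 648.649ms (8/5)
5. 2594.595ms @ 32/5 + 324.324ms (4/5)
6. 2918.919ms @ 36/5 + 324.324ms (4/5)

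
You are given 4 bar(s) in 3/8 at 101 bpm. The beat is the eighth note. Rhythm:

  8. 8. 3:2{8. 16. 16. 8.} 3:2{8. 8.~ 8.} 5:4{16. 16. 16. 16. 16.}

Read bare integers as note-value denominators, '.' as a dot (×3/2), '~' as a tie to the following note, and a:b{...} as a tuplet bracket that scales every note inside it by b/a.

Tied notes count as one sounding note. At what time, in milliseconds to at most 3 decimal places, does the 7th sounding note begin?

1. 0.0ms @ 0 + 891.089ms (3/2)
2. 891.089ms @ 3/2 + 891.089ms (3/2)
3. 1782.178ms @ 3 + 594.059ms (1)
4. 2376.238ms @ 4 + 297.03ms (1/2)
5. 2673.267ms @ 9/2 + 297.03ms (1/2)
6. 2970.297ms @ 5 + 594.059ms (1)
7. 3564.356ms @ 6 + 594.059ms (1)
8. 4158.416ms @ 7 + 1188.119ms (2)
9. 5346.535ms @ 9 + 356.436ms (3/5)
10. 5702.97ms @ 48/5 + 356.436ms (3/5)
11. 6059.406ms @ 51/5 + 356.436ms (3/5)
12. 6415.842ms @ 54/5 + 356.436ms (3/5)
13. 6772.277ms @ 57/5 + 356.436ms (3/5)

note 7 onset = 6b = 3564.356ms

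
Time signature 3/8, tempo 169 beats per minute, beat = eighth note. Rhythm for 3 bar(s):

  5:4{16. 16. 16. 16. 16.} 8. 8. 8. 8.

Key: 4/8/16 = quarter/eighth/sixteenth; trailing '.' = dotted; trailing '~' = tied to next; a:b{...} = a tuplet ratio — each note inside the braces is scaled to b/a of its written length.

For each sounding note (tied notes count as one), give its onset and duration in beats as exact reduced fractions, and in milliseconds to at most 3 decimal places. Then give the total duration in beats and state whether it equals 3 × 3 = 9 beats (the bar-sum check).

1) 0.0ms=0b +213.018ms=3/5b
2) 213.018ms=3/5b +213.018ms=3/5b
3) 426.036ms=6/5b +213.018ms=3/5b
4) 639.053ms=9/5b +213.018ms=3/5b
5) 852.071ms=12/5b +213.018ms=3/5b
6) 1065.089ms=3b +532.544ms=3/2b
7) 1597.633ms=9/2b +532.544ms=3/2b
8) 2130.178ms=6b +532.544ms=3/2b
9) 2662.722ms=15/2b +532.544ms=3/2b
Σ=9b of 9 (169bpm 3/8) — PASS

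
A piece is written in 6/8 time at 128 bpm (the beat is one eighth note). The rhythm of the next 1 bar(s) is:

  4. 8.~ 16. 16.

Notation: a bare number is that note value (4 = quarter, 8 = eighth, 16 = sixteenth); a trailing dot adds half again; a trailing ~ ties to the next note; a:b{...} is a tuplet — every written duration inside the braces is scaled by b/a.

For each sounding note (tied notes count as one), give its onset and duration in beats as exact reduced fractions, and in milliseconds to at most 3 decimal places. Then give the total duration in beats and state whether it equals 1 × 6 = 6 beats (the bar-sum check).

1) 0.0ms=0b +1406.25ms=3b
2) 1406.25ms=3b +1054.688ms=9/4b
3) 2460.938ms=21/4b +351.562ms=3/4b
Σ=6b of 6 (128bpm 6/8) — PASS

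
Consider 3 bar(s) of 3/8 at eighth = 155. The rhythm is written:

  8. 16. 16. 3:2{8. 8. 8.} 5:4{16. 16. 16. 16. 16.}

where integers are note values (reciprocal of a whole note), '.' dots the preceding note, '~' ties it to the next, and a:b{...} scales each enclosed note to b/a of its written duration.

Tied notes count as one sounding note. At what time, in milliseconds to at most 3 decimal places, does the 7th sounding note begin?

note 7 onset = 6b = 2322.581ms

1. 0.0ms @ 0 + 580.645ms (3/2)
2. 580.645ms @ 3/2 + 290.323ms (3/4)
3. 870.968ms @ 9/4 + 290.323ms (3/4)
4. 1161.29ms @ 3 + 387.097ms (1)
5. 1548.387ms @ 4 + 387.097ms (1)
6. 1935.484ms @ 5 + 387.097ms (1)
7. 2322.581ms @ 6 + 232.258ms (3/5)
8. 2554.839ms @ 33/5 + 232.258ms (3/5)
9. 2787.097ms @ 36/5 + 232.258ms (3/5)
10. 3019.355ms @ 39/5 + 232.258ms (3/5)
11. 3251.613ms @ 42/5 + 232.258ms (3/5)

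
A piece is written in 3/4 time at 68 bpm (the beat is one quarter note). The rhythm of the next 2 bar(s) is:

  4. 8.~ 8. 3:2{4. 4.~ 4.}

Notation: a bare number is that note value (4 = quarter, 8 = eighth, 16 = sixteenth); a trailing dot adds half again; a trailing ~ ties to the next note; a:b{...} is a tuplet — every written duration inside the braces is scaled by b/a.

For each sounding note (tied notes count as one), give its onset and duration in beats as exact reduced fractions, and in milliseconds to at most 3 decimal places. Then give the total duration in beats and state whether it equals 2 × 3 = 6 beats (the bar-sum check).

1) 0.0ms=0b +1323.529ms=3/2b
2) 1323.529ms=3/2b +1323.529ms=3/2b
3) 2647.059ms=3b +882.353ms=1b
4) 3529.412ms=4b +1764.706ms=2b
Σ=6b of 6 (68bpm 3/4) — PASS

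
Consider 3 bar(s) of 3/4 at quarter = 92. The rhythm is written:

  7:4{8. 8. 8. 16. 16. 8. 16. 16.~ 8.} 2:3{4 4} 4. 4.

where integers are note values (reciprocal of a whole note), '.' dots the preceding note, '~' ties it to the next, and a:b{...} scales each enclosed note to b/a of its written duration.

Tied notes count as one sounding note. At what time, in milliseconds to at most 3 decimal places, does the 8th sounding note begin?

note 8 onset = 33/14b = 1537.267ms

1. 0.0ms @ 0 + 279.503ms (3/7)
2. 279.503ms @ 3/7 + 279.503ms (3/7)
3. 559.006ms @ 6/7 + 279.503ms (3/7)
4. 838.509ms @ 9/7 + 139.752ms (3/14)
5. 978.261ms @ 3/2 + 139.752ms (3/14)
6. 1118.012ms @ 12/7 + 279.503ms (3/7)
7. 1397.516ms @ 15/7 + 139.752ms (3/14)
8. 1537.267ms @ 33/14 + 419.255ms (9/14)
9. 1956.522ms @ 3 + 978.261ms (3/2)
10. 2934.783ms @ 9/2 + 978.261ms (3/2)
11. 3913.043ms @ 6 + 978.261ms (3/2)
12. 4891.304ms @ 15/2 + 978.261ms (3/2)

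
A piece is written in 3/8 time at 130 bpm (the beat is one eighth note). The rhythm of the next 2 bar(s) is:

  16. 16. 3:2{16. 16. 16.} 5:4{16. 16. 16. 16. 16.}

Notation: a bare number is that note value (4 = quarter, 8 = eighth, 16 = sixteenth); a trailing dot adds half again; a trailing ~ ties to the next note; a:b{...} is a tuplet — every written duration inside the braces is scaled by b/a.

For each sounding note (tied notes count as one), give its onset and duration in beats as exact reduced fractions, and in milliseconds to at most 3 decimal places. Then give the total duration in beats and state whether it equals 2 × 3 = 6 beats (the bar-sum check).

1) 0.0ms=0b +346.154ms=3/4b
2) 346.154ms=3/4b +346.154ms=3/4b
3) 692.308ms=3/2b +230.769ms=1/2b
4) 923.077ms=2b +230.769ms=1/2b
5) 1153.846ms=5/2b +230.769ms=1/2b
6) 1384.615ms=3b +276.923ms=3/5b
7) 1661.538ms=18/5b +276.923ms=3/5b
8) 1938.462ms=21/5b +276.923ms=3/5b
9) 2215.385ms=24/5b +276.923ms=3/5b
10) 2492.308ms=27/5b +276.923ms=3/5b
Σ=6b of 6 (130bpm 3/8) — PASS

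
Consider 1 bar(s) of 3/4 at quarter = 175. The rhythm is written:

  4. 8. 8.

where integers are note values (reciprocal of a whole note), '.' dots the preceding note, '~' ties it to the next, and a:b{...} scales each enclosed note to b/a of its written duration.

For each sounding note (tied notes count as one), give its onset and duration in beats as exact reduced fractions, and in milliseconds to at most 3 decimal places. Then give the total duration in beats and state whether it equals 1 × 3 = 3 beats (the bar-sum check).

1) 0.0ms=0b +514.286ms=3/2b
2) 514.286ms=3/2b +257.143ms=3/4b
3) 771.429ms=9/4b +257.143ms=3/4b
Σ=3b of 3 (175bpm 3/4) — PASS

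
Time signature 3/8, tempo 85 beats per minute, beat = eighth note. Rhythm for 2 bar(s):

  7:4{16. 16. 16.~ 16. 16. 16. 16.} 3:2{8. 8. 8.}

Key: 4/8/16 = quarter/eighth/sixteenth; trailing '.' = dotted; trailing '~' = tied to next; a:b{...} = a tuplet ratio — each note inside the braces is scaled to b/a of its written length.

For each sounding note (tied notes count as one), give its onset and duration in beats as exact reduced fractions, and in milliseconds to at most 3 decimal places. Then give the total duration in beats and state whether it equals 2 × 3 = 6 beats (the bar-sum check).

1) 0.0ms=0b +302.521ms=3/7b
2) 302.521ms=3/7b +302.521ms=3/7b
3) 605.042ms=6/7b +605.042ms=6/7b
4) 1210.084ms=12/7b +302.521ms=3/7b
5) 1512.605ms=15/7b +302.521ms=3/7b
6) 1815.126ms=18/7b +302.521ms=3/7b
7) 2117.647ms=3b +705.882ms=1b
8) 2823.529ms=4b +705.882ms=1b
9) 3529.412ms=5b +705.882ms=1b
Σ=6b of 6 (85bpm 3/8) — PASS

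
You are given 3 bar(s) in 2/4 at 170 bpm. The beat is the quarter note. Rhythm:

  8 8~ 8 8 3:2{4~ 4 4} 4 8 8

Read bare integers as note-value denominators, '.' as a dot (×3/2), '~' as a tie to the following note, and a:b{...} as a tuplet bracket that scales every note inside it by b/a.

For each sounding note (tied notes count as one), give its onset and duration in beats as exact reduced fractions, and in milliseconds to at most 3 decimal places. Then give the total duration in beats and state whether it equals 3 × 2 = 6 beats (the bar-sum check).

1) 0.0ms=0b +176.471ms=1/2b
2) 176.471ms=1/2b +352.941ms=1b
3) 529.412ms=3/2b +176.471ms=1/2b
4) 705.882ms=2b +470.588ms=4/3b
5) 1176.471ms=10/3b +235.294ms=2/3b
6) 1411.765ms=4b +352.941ms=1b
7) 1764.706ms=5b +176.471ms=1/2b
8) 1941.176ms=11/2b +176.471ms=1/2b
Σ=6b of 6 (170bpm 2/4) — PASS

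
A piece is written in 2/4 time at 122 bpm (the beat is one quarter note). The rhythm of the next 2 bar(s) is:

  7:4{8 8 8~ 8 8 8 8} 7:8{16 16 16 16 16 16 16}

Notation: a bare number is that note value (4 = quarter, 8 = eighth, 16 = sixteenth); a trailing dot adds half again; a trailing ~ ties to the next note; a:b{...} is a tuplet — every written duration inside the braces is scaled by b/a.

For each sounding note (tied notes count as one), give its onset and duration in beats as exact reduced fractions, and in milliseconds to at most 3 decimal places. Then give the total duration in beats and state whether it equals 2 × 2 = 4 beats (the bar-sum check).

1) 0.0ms=0b +140.515ms=2/7b
2) 140.515ms=2/7b +140.515ms=2/7b
3) 281.03ms=4/7b +281.03ms=4/7b
4) 562.061ms=8/7b +140.515ms=2/7b
5) 702.576ms=10/7b +140.515ms=2/7b
6) 843.091ms=12/7b +140.515ms=2/7b
7) 983.607ms=2b +140.515ms=2/7b
8) 1124.122ms=16/7b +140.515ms=2/7b
9) 1264.637ms=18/7b +140.515ms=2/7b
10) 1405.152ms=20/7b +140.515ms=2/7b
11) 1545.667ms=22/7b +140.515ms=2/7b
12) 1686.183ms=24/7b +140.515ms=2/7b
13) 1826.698ms=26/7b +140.515ms=2/7b
Σ=4b of 4 (122bpm 2/4) — PASS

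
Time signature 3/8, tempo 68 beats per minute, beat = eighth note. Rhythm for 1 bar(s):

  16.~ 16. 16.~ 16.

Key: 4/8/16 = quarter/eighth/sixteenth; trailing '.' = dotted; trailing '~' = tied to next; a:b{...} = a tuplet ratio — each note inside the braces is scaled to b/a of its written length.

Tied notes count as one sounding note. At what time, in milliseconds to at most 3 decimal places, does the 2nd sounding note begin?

note 2 onset = 3/2b = 1323.529ms

1. 0.0ms @ 0 + 1323.529ms (3/2)
2. 1323.529ms @ 3/2 + 1323.529ms (3/2)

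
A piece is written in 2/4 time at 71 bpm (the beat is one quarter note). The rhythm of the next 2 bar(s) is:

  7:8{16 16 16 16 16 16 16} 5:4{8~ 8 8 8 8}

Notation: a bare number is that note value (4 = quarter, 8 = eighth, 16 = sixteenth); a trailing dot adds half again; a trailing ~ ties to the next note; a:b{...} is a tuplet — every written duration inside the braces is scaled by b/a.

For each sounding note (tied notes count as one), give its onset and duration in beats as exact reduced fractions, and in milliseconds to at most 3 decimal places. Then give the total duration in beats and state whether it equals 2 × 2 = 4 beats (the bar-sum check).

1) 0.0ms=0b +241.449ms=2/7b
2) 241.449ms=2/7b +241.449ms=2/7b
3) 482.897ms=4/7b +241.449ms=2/7b
4) 724.346ms=6/7b +241.449ms=2/7b
5) 965.795ms=8/7b +241.449ms=2/7b
6) 1207.243ms=10/7b +241.449ms=2/7b
7) 1448.692ms=12/7b +241.449ms=2/7b
8) 1690.141ms=2b +676.056ms=4/5b
9) 2366.197ms=14/5b +338.028ms=2/5b
10) 2704.225ms=16/5b +338.028ms=2/5b
11) 3042.254ms=18/5b +338.028ms=2/5b
Σ=4b of 4 (71bpm 2/4) — PASS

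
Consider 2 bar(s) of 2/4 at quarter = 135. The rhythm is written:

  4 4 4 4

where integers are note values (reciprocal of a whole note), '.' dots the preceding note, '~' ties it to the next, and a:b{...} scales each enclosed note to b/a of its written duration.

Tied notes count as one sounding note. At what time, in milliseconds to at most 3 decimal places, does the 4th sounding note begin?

1. 0.0ms @ 0 + 444.444ms (1)
2. 444.444ms @ 1 + 444.444ms (1)
3. 888.889ms @ 2 + 444.444ms (1)
4. 1333.333ms @ 3 + 444.444ms (1)

note 4 onset = 3b = 1333.333ms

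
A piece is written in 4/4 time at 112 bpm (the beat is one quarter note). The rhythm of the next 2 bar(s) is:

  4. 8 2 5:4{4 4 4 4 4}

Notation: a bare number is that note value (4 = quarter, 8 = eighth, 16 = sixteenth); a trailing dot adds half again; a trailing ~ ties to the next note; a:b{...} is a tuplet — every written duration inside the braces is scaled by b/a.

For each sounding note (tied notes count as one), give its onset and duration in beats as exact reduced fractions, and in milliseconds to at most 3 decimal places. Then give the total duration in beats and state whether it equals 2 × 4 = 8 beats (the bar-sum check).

1) 0.0ms=0b +803.571ms=3/2b
2) 803.571ms=3/2b +267.857ms=1/2b
3) 1071.429ms=2b +1071.429ms=2b
4) 2142.857ms=4b +428.571ms=4/5b
5) 2571.429ms=24/5b +428.571ms=4/5b
6) 3000.0ms=28/5b +428.571ms=4/5b
7) 3428.571ms=32/5b +428.571ms=4/5b
8) 3857.143ms=36/5b +428.571ms=4/5b
Σ=8b of 8 (112bpm 4/4) — PASS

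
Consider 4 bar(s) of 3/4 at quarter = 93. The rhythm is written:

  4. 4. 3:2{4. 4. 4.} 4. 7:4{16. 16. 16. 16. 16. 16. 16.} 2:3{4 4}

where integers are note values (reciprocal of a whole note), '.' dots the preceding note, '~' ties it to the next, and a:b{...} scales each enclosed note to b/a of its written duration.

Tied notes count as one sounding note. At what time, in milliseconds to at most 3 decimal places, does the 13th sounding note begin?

1. 0.0ms @ 0 + 967.742ms (3/2)
2. 967.742ms @ 3/2 + 967.742ms (3/2)
3. 1935.484ms @ 3 + 645.161ms (1)
4. 2580.645ms @ 4 + 645.161ms (1)
5. 3225.806ms @ 5 + 645.161ms (1)
6. 3870.968ms @ 6 + 967.742ms (3/2)
7. 4838.71ms @ 15/2 + 138.249ms (3/14)
8. 4976.959ms @ 54/7 + 138.249ms (3/14)
9. 5115.207ms @ 111/14 + 138.249ms (3/14)
10. 5253.456ms @ 57/7 + 138.249ms (3/14)
11. 5391.705ms @ 117/14 + 138.249ms (3/14)
12. 5529.954ms @ 60/7 + 138.249ms (3/14)
13. 5668.203ms @ 123/14 + 138.249ms (3/14)
14. 5806.452ms @ 9 + 967.742ms (3/2)
15. 6774.194ms @ 21/2 + 967.742ms (3/2)

note 13 onset = 123/14b = 5668.203ms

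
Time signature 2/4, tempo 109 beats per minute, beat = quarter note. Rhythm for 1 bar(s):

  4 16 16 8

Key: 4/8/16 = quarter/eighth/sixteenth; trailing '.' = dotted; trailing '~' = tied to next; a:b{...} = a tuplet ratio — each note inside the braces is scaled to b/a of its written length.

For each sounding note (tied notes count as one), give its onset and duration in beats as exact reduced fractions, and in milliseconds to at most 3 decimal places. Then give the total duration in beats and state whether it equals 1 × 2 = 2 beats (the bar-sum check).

1) 0.0ms=0b +550.459ms=1b
2) 550.459ms=1b +137.615ms=1/4b
3) 688.073ms=5/4b +137.615ms=1/4b
4) 825.688ms=3/2b +275.229ms=1/2b
Σ=2b of 2 (109bpm 2/4) — PASS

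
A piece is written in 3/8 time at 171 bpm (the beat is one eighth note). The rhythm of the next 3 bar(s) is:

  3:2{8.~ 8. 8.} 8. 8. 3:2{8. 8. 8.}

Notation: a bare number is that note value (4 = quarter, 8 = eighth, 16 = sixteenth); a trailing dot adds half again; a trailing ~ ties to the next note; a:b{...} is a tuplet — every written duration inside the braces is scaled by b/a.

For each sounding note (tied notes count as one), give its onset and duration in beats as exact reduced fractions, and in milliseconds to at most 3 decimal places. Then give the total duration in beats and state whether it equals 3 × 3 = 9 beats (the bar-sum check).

1) 0.0ms=0b +701.754ms=2b
2) 701.754ms=2b +350.877ms=1b
3) 1052.632ms=3b +526.316ms=3/2b
4) 1578.947ms=9/2b +526.316ms=3/2b
5) 2105.263ms=6b +350.877ms=1b
6) 2456.14ms=7b +350.877ms=1b
7) 2807.018ms=8b +350.877ms=1b
Σ=9b of 9 (171bpm 3/8) — PASS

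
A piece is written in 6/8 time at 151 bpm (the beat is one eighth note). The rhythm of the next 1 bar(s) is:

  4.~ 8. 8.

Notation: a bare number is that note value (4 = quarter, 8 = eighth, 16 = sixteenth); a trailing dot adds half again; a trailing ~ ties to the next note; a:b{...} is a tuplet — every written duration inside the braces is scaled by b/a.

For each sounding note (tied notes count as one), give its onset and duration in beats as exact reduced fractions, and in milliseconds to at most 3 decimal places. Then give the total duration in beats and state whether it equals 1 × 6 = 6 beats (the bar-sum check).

1) 0.0ms=0b +1788.079ms=9/2b
2) 1788.079ms=9/2b +596.026ms=3/2b
Σ=6b of 6 (151bpm 6/8) — PASS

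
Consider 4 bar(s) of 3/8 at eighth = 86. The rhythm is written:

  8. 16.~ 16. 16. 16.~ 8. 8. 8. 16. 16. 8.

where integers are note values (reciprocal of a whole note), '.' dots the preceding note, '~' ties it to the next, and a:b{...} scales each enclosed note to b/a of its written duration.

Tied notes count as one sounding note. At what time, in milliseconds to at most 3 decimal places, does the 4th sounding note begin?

note 4 onset = 15/4b = 2616.279ms

1. 0.0ms @ 0 + 1046.512ms (3/2)
2. 1046.512ms @ 3/2 + 1046.512ms (3/2)
3. 2093.023ms @ 3 + 523.256ms (3/4)
4. 2616.279ms @ 15/4 + 1569.767ms (9/4)
5. 4186.047ms @ 6 + 1046.512ms (3/2)
6. 5232.558ms @ 15/2 + 1046.512ms (3/2)
7. 6279.07ms @ 9 + 523.256ms (3/4)
8. 6802.326ms @ 39/4 + 523.256ms (3/4)
9. 7325.581ms @ 21/2 + 1046.512ms (3/2)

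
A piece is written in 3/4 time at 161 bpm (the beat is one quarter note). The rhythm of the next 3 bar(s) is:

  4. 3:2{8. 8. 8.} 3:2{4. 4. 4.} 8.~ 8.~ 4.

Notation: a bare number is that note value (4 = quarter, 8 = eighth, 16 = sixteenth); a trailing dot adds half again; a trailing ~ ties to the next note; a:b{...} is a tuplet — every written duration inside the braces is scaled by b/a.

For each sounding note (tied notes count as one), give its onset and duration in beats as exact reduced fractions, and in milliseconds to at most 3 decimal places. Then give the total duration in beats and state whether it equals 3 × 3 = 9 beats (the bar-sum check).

1) 0.0ms=0b +559.006ms=3/2b
2) 559.006ms=3/2b +186.335ms=1/2b
3) 745.342ms=2b +186.335ms=1/2b
4) 931.677ms=5/2b +186.335ms=1/2b
5) 1118.012ms=3b +372.671ms=1b
6) 1490.683ms=4b +372.671ms=1b
7) 1863.354ms=5b +372.671ms=1b
8) 2236.025ms=6b +1118.012ms=3b
Σ=9b of 9 (161bpm 3/4) — PASS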